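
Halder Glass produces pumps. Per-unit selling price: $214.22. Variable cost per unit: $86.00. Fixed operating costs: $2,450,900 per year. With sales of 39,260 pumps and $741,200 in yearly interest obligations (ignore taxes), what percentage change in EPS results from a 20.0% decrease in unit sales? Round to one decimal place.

Contribution at this volume is 39,260 × $128.22 = $5,033,917.20.
Subtracting fixed costs: EBIT = $5,033,917.20 − $2,450,900 = $2,583,017.20.
Interest = $741,200.00, so EBIT − I = $1,841,817.20.
DCL = total CM / (EBIT − I) = $5,033,917.20 / $1,841,817.20 = 2.7331.
EPS therefore changes by 2.7331 × (-20.0%) = -54.7%.

-54.7%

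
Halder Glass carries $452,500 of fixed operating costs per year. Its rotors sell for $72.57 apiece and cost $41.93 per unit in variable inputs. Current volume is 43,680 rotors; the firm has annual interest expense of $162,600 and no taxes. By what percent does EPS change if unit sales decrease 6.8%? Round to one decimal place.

-12.6%

Contribution at this volume is 43,680 × $30.64 = $1,338,355.20.
Subtracting fixed costs: EBIT = $1,338,355.20 − $452,500 = $885,855.20.
After interest of $162,600.00, pre-tax earnings = $723,255.20.
DCL = total CM / (EBIT − I) = $1,338,355.20 / $723,255.20 = 1.8505.
%ΔEPS = DCL × %ΔSales = 1.8505 × -6.8% = -12.6%.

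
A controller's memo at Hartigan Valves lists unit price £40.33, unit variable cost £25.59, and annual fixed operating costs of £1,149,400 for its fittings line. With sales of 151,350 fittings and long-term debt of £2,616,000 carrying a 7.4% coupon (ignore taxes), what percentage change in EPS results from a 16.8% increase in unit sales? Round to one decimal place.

At 151,350 units, contribution = 151,350 × £14.74 = £2,230,899.00.
Subtracting fixed costs: EBIT = £2,230,899.00 − £1,149,400 = £1,081,499.00.
Interest = £193,584.00, so EBIT − I = £887,915.00.
Degree of combined leverage = contribution ÷ (EBIT − I) = £2,230,899.00 ÷ £887,915.00 = 2.5125.
%ΔEPS = DCL × %ΔSales = 2.5125 × +16.8% = +42.2%.

+42.2%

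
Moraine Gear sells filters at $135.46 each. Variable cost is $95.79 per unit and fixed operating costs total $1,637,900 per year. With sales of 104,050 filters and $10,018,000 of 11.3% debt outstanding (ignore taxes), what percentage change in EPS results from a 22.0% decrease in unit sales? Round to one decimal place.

Contribution at this volume is 104,050 × $39.67 = $4,127,663.50.
EBIT = $4,127,663.50 − $1,637,900 = $2,489,763.50.
Interest = $1,132,034.00, so EBIT − I = $1,357,729.50.
DCL = total CM / (EBIT − I) = $4,127,663.50 / $1,357,729.50 = 3.0401.
%ΔEPS = DCL × %ΔSales = 3.0401 × -22.0% = -66.9%.

-66.9%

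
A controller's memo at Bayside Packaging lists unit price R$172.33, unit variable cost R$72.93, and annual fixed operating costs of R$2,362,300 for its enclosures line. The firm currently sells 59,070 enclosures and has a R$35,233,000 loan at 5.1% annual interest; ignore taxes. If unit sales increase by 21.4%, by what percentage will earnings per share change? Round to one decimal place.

Total contribution margin = 59,070 × R$99.40 = R$5,871,558.00.
Operating income = contribution − fixed costs = R$5,871,558.00 − R$2,362,300 = R$3,509,258.00.
After interest of R$1,796,883.00, pre-tax earnings = R$1,712,375.00.
DCL = total CM / (EBIT − I) = R$5,871,558.00 / R$1,712,375.00 = 3.4289.
EPS therefore changes by 3.4289 × (+21.4%) = +73.4%.

+73.4%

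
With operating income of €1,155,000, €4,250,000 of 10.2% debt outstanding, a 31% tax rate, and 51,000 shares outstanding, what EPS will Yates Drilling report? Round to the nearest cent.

Interest = €433,500.00, so EBT = €1,155,000 − €433,500.00 = €721,500.00.
Net income = €721,500.00 × (1 − 0.31) = €497,835.00.
EPS = €497,835.00 ÷ 51,000 = €9.76.

€9.76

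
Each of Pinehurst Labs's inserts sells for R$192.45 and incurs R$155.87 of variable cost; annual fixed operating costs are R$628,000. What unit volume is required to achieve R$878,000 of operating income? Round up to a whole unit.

41,171 inserts

Unit CM = price − variable cost = R$192.45 − R$155.87 = R$36.58.
Units = (FC + target) / CM = (R$628,000 + R$878,000) / R$36.58 = 41,170.04, so 41,171 inserts.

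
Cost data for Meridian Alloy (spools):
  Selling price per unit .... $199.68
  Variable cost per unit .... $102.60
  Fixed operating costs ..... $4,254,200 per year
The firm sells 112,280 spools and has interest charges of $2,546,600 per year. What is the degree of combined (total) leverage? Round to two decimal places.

Total contribution margin = 112,280 × $97.08 = $10,900,142.40.
Subtracting fixed costs: EBIT = $10,900,142.40 − $4,254,200 = $6,645,942.40. Interest = $2,546,600.00, so EBIT − I = $4,099,342.40.
Degree of total leverage = total CM / (EBIT − interest) = $10,900,142.40 / $4,099,342.40 = 2.6590.

2.66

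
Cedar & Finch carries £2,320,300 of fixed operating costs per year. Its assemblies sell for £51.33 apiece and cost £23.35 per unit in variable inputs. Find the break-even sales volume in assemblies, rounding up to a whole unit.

Each unit contributes £51.33 − £23.35 = £27.98.
Units to break even: £2,320,300 ÷ £27.98 = 82,927.09, rounded up to 82,928.

82,928 assemblies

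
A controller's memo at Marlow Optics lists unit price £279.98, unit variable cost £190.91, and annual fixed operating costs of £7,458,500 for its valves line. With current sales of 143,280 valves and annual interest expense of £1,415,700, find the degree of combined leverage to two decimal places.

At 143,280 units, contribution = 143,280 × £89.07 = £12,761,949.60.
Operating income = contribution − fixed costs = £12,761,949.60 − £7,458,500 = £5,303,449.60. Interest = £1,415,700.00.
DOL = £12,761,949.60 ÷ £5,303,449.60 = 2.4063; DFL = £5,303,449.60 ÷ £3,887,749.60 = 1.3641.
DCL = DOL × DFL = 2.4063 × 1.3641 = 3.2824.

3.28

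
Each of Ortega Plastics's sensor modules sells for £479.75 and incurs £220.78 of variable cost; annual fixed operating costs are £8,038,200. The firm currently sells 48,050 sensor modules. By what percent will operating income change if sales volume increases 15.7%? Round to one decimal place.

Total contribution margin = 48,050 × £258.97 = £12,443,508.50.
Operating income = contribution − fixed costs = £12,443,508.50 − £8,038,200 = £4,405,308.50.
Degree of operating leverage = £12,443,508.50 / £4,405,308.50 = 2.8247.
%ΔEBIT = DOL × %ΔSales = 2.8247 × +15.7% = +44.3%.

+44.3%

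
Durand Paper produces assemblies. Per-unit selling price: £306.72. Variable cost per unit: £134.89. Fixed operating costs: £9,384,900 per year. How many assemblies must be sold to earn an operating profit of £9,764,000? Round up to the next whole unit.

111,441 assemblies

Each unit contributes £306.72 − £134.89 = £171.83.
Need Q such that Q × £171.83 − £9,384,900 = £9,764,000, i.e. Q = £19,148,900 / £171.83 = 111,440.96 → 111,441.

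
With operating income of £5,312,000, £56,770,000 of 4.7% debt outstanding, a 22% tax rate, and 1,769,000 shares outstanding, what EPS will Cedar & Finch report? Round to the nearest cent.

£1.17

Interest = £2,668,190.00, so EBT = £5,312,000 − £2,668,190.00 = £2,643,810.00.
After tax at 22%: net income = £2,643,810.00 × 0.78 = £2,062,171.80.
EPS = £2,062,171.80 ÷ 1,769,000 = £1.17.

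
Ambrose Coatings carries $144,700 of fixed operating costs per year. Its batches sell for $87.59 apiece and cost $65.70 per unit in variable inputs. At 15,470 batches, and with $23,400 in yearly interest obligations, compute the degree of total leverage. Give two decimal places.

1.99

Contribution at this volume is 15,470 × $21.89 = $338,638.30.
Operating income = contribution − fixed costs = $338,638.30 − $144,700 = $193,938.30. Interest = $23,400.00, so EBIT − I = $170,538.30.
Degree of total leverage = total CM / (EBIT − interest) = $338,638.30 / $170,538.30 = 1.9857.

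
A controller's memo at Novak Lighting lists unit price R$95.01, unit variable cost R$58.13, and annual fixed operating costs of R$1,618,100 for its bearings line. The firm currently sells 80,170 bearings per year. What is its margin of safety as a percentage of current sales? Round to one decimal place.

45.3%

Contribution margin per unit = R$95.01 − R$58.13 = R$36.88. Break-even units = R$1,618,100 ÷ R$36.88 = 43,874.73; break-even revenue = 43,874.73 × R$95.01 = R$4,168,537.99.
Actual sales revenue = 80,170 × R$95.01 = R$7,616,951.70.
Margin of safety = (R$7,616,951.70 − R$4,168,537.99) ÷ R$7,616,951.70 = 45.3%.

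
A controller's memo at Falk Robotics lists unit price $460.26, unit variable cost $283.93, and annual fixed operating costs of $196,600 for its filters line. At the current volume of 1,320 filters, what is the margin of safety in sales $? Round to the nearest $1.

$94,374

Contribution margin per unit = $460.26 − $283.93 = $176.33. Break-even units = $196,600 ÷ $176.33 = 1,114.95; break-even revenue = 1,114.95 × $460.26 = $513,169.15.
Actual sales revenue = 1,320 × $460.26 = $607,543.20.
Margin of safety = $607,543.20 − $513,169.15 = $94,374.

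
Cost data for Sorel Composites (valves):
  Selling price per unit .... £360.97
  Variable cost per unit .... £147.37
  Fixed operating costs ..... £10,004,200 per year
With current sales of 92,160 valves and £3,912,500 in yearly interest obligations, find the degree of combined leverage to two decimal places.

3.41

Contribution at this volume is 92,160 × £213.60 = £19,685,376.00.
Subtracting fixed costs: EBIT = £19,685,376.00 − £10,004,200 = £9,681,176.00. Interest = £3,912,500.00, so EBIT − I = £5,768,676.00.
Degree of total leverage = total CM / (EBIT − interest) = £19,685,376.00 / £5,768,676.00 = 3.4125.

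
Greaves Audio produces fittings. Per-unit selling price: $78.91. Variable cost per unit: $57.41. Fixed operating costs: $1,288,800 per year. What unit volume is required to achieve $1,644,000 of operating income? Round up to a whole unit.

136,410 fittings

Unit CM = price − variable cost = $78.91 − $57.41 = $21.50.
Required volume = (fixed costs + target profit) ÷ CM = ($1,288,800 + $1,644,000) ÷ $21.50 = 136,409.30, so 136,410 fittings.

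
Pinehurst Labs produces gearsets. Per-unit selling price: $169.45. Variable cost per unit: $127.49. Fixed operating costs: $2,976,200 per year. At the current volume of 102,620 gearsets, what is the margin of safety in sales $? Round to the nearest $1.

Each unit contributes $169.45 − $127.49 = $41.96. Break-even units = $2,976,200 ÷ $41.96 = 70,929.46; break-even revenue = 70,929.46 × $169.45 = $12,018,996.43.
Current sales = 102,620 × $169.45 = $17,388,959.00.
Margin of safety = $17,388,959.00 − $12,018,996.43 = $5,369,963.

$5,369,963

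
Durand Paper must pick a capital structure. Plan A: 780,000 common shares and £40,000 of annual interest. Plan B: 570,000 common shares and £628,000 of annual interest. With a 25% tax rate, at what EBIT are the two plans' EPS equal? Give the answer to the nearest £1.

At indifference, (EBIT − 40,000)(1 − t)/780,000 = (EBIT − 628,000)(1 − t)/570,000.
Cancelling (1 − t) and cross-multiplying: 570,000·(EBIT − 40,000) = 780,000·(EBIT − 628,000).
Solving, EBIT = (628,000·780,000 − 40,000·570,000) / (780,000 − 570,000) = 467,040,000,000 / 210,000 = 2,224,000.00.

£2,224,000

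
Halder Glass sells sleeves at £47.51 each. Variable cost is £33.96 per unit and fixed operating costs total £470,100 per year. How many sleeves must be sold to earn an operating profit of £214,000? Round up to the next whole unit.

50,488 sleeves

Each unit contributes £47.51 − £33.96 = £13.55.
Need Q such that Q × £13.55 − £470,100 = £214,000, i.e. Q = £684,100 / £13.55 = 50,487.08 → 50,488.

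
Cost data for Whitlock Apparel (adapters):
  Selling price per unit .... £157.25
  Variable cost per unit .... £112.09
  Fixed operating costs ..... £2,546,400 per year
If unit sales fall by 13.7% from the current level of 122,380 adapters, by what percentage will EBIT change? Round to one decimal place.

-25.4%

Contribution at this volume is 122,380 × £45.16 = £5,526,680.80.
Operating income = contribution − fixed costs = £5,526,680.80 − £2,546,400 = £2,980,280.80.
Degree of operating leverage = £5,526,680.80 / £2,980,280.80 = 1.8544.
Operating income changes by 1.8544 × -13.7% = -25.4%.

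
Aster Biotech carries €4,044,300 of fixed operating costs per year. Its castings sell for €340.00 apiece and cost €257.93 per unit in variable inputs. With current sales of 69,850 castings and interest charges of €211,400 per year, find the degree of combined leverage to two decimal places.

3.88

Contribution at this volume is 69,850 × €82.07 = €5,732,589.50.
EBIT = €5,732,589.50 − €4,044,300 = €1,688,289.50. Interest = €211,400.00, so EBIT − I = €1,476,889.50.
DCL = contribution ÷ (EBIT − I) = €5,732,589.50 ÷ €1,476,889.50 = 3.8815.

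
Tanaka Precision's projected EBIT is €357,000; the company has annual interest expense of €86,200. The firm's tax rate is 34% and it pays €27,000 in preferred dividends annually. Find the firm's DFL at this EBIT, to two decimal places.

1.55

Interest = €86,200.00.
Pre-tax preferred-dividend burden = €27,000 ÷ (1 − 0.34) = €40,909.09.
DFL = EBIT ÷ [EBIT − I − D_p/(1−t)] = €357,000 ÷ [€357,000 − €86,200.00 − €40,909.09] = €357,000 ÷ €229,890.91 = 1.5529.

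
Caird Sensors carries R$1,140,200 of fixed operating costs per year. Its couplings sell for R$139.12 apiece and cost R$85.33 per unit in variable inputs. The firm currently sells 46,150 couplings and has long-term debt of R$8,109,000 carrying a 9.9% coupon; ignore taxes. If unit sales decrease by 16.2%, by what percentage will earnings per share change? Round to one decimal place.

-74.6%

Total contribution margin = 46,150 × R$53.79 = R$2,482,408.50.
Operating income = contribution − fixed costs = R$2,482,408.50 − R$1,140,200 = R$1,342,208.50.
Interest = R$802,791.00, so EBIT − I = R$539,417.50.
DCL = total CM / (EBIT − I) = R$2,482,408.50 / R$539,417.50 = 4.6020.
EPS therefore changes by 4.6020 × (-16.2%) = -74.6%.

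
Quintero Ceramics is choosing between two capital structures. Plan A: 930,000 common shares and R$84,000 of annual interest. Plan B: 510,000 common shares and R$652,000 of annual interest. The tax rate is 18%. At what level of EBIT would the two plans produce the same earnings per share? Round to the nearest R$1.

R$1,341,714

At indifference, (EBIT − 84,000)(1 − t)/930,000 = (EBIT − 652,000)(1 − t)/510,000.
Cancelling (1 − t) and cross-multiplying: 510,000·(EBIT − 84,000) = 930,000·(EBIT − 652,000).
EBIT × (930,000 − 510,000) = 652,000 × 930,000 − 84,000 × 510,000 = 563,520,000,000, so EBIT = 563,520,000,000 ÷ 420,000 = 1,341,714.29.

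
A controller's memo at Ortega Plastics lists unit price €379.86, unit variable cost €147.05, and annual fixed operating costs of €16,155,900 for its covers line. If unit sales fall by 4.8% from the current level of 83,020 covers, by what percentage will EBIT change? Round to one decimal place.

-29.2%

At 83,020 units, contribution = 83,020 × €232.81 = €19,327,886.20.
EBIT = €19,327,886.20 − €16,155,900 = €3,171,986.20.
So DOL = total CM / EBIT = €19,327,886.20 / €3,171,986.20 = 6.0933.
Operating income changes by 6.0933 × -4.8% = -29.2%.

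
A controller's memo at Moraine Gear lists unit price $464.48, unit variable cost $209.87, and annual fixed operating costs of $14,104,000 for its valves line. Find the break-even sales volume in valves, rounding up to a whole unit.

Contribution margin per unit = $464.48 − $209.87 = $254.61.
Break-even Q = $14,104,000 / $254.61 = 55,394.52 → 55,395 valves.

55,395 valves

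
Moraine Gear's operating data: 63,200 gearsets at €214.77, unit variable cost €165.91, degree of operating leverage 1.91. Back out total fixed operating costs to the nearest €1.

€1,471,223

Total contribution margin = 63,200 × €48.86 = €3,087,952.00.
Since DOL = CM ÷ EBIT, EBIT = €3,087,952.00 ÷ 1.91 = €1,616,728.80.
And FC = contribution − EBIT = €3,087,952.00 − €1,616,728.80 = €1,471,223.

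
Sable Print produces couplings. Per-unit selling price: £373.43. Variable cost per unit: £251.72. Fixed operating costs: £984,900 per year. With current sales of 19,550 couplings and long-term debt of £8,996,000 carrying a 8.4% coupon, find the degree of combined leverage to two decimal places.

3.72

At 19,550 units, contribution = 19,550 × £121.71 = £2,379,430.50.
EBIT = £2,379,430.50 − £984,900 = £1,394,530.50. Interest = £755,664.00, so EBIT − I = £638,866.50.
Degree of total leverage = total CM / (EBIT − interest) = £2,379,430.50 / £638,866.50 = 3.7245.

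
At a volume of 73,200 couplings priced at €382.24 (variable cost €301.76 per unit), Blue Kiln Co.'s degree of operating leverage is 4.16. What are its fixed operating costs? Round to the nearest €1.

€4,474,998

At 73,200 units, contribution = 73,200 × €80.48 = €5,891,136.00.
DOL = contribution / EBIT, so EBIT = €5,891,136.00 / 4.16 = €1,416,138.46.
And FC = contribution − EBIT = €5,891,136.00 − €1,416,138.46 = €4,474,998.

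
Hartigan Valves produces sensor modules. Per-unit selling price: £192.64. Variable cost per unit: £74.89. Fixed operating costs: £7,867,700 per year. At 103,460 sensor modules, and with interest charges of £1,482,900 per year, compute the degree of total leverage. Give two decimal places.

4.30

At 103,460 units, contribution = 103,460 × £117.75 = £12,182,415.00.
Operating income = contribution − fixed costs = £12,182,415.00 − £7,867,700 = £4,314,715.00. Interest = £1,482,900.00.
DOL = £12,182,415.00 ÷ £4,314,715.00 = 2.8235; DFL = £4,314,715.00 ÷ £2,831,815.00 = 1.5237.
DCL = DOL × DFL = 2.8235 × 1.5237 = 4.3022.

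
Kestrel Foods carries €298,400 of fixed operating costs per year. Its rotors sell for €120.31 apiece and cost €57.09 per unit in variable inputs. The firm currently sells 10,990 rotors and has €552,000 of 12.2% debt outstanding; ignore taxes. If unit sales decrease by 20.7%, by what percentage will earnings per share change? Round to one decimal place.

Contribution at this volume is 10,990 × €63.22 = €694,787.80.
Operating income = contribution − fixed costs = €694,787.80 − €298,400 = €396,387.80.
Interest = €67,344.00, so EBIT − I = €329,043.80.
DCL = total CM / (EBIT − I) = €694,787.80 / €329,043.80 = 2.1115.
%ΔEPS = DCL × %ΔSales = 2.1115 × -20.7% = -43.7%.

-43.7%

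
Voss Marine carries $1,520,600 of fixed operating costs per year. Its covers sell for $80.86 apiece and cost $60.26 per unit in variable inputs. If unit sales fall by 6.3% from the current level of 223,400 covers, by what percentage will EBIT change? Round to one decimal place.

-9.4%

Contribution at this volume is 223,400 × $20.60 = $4,602,040.00.
EBIT = $4,602,040.00 − $1,520,600 = $3,081,440.00.
So DOL = total CM / EBIT = $4,602,040.00 / $3,081,440.00 = 1.4935.
%ΔEBIT = DOL × %ΔSales = 1.4935 × -6.3% = -9.4%.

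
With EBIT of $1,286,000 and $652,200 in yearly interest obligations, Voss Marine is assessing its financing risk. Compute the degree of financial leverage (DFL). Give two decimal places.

Annual interest charges come to $652,200.00.
DFL = EBIT ÷ (EBIT − I) = $1,286,000 ÷ ($1,286,000 − $652,200.00) = $1,286,000 ÷ $633,800.00 = 2.0290.

2.03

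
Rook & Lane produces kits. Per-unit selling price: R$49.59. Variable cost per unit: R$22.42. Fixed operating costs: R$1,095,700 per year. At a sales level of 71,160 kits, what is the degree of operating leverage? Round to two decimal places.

Total contribution margin = 71,160 × R$27.17 = R$1,933,417.20.
Operating income = contribution − fixed costs = R$1,933,417.20 − R$1,095,700 = R$837,717.20.
Degree of operating leverage = R$1,933,417.20 / R$837,717.20 = 2.3080.

2.31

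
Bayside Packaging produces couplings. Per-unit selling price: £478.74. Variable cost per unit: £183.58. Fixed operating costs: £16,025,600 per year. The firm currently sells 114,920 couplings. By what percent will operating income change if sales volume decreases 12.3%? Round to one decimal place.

-23.3%

At 114,920 units, contribution = 114,920 × £295.16 = £33,919,787.20.
EBIT = £33,919,787.20 − £16,025,600 = £17,894,187.20.
DOL = contribution ÷ EBIT = £33,919,787.20 ÷ £17,894,187.20 = 1.8956.
So EBIT moves 1.8956 × (-12.3%) = -23.3%.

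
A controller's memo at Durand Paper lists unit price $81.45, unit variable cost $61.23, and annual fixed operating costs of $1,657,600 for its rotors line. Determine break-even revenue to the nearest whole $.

$6,677,128

Contribution margin per unit = $81.45 − $61.23 = $20.22, a CM ratio of $20.22 ÷ $81.45 = 0.2483.
Break-even sales = FC ÷ CM ratio = $1,657,600 × $81.45 / $20.22 = $6,677,128.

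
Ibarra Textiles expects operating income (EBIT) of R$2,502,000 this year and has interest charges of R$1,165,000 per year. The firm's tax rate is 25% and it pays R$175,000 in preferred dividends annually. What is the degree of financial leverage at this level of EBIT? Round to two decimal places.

2.27

Annual interest charges come to R$1,165,000.00.
Pre-tax preferred-dividend burden = R$175,000 ÷ (1 − 0.25) = R$233,333.33.
DFL = EBIT ÷ [EBIT − I − D_p/(1−t)] = R$2,502,000 ÷ [R$2,502,000 − R$1,165,000.00 − R$233,333.33] = R$2,502,000 ÷ R$1,103,666.67 = 2.2670.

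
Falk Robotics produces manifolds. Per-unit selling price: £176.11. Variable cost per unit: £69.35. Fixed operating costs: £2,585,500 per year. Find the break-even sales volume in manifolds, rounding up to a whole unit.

24,218 manifolds

Unit CM = price − variable cost = £176.11 − £69.35 = £106.76.
Break-even volume = fixed costs ÷ CM per unit = £2,585,500 ÷ £106.76 = 24,217.87, so 24,218 manifolds.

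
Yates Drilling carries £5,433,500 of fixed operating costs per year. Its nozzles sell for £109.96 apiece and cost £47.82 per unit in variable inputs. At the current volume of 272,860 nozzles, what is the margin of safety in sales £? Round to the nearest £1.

Contribution margin per unit = £109.96 − £47.82 = £62.14. Break-even units = £5,433,500 ÷ £62.14 = 87,439.65; break-even revenue = 87,439.65 × £109.96 = £9,614,864.18.
Current sales = 272,860 × £109.96 = £30,003,685.60.
Margin of safety = £30,003,685.60 − £9,614,864.18 = £20,388,821.

£20,388,821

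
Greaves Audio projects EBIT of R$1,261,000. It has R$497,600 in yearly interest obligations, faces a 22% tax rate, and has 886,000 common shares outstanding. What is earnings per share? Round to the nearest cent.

Interest = R$497,600.00, so EBT = R$1,261,000 − R$497,600.00 = R$763,400.00.
Net income = R$763,400.00 × (1 − 0.22) = R$595,452.00.
EPS = R$595,452.00 ÷ 886,000 = R$0.67.

R$0.67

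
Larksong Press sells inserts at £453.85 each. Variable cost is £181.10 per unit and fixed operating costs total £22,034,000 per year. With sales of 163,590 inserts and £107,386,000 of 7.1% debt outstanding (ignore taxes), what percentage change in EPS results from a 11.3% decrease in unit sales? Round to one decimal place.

-33.7%

Total contribution margin = 163,590 × £272.75 = £44,619,172.50.
Operating income = contribution − fixed costs = £44,619,172.50 − £22,034,000 = £22,585,172.50.
After interest of £7,624,406.00, pre-tax earnings = £14,960,766.50.
DCL = total CM / (EBIT − I) = £44,619,172.50 / £14,960,766.50 = 2.9824.
EPS therefore changes by 2.9824 × (-11.3%) = -33.7%.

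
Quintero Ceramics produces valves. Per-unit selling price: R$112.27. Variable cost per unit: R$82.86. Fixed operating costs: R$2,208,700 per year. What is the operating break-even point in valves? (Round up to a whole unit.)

Unit CM = price − variable cost = R$112.27 − R$82.86 = R$29.41.
Break-even volume = fixed costs ÷ CM per unit = R$2,208,700 ÷ R$29.41 = 75,100.31, so 75,101 valves.

75,101 valves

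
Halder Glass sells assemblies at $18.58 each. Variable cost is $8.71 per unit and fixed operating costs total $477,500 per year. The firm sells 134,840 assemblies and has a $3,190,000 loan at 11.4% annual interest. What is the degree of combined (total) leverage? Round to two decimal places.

2.72

Total contribution margin = 134,840 × $9.87 = $1,330,870.80.
Subtracting fixed costs: EBIT = $1,330,870.80 − $477,500 = $853,370.80. Interest = $363,660.00.
DOL = $1,330,870.80 ÷ $853,370.80 = 1.5595; DFL = $853,370.80 ÷ $489,710.80 = 1.7426.
Combined leverage = 1.5595 × 1.7426 = 2.7176.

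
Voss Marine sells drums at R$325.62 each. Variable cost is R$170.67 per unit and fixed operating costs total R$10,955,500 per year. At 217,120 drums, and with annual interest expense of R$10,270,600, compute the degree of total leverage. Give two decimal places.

At 217,120 units, contribution = 217,120 × R$154.95 = R$33,642,744.00.
EBIT = R$33,642,744.00 − R$10,955,500 = R$22,687,244.00. Interest = R$10,270,600.00, so EBIT − I = R$12,416,644.00.
DCL = contribution ÷ (EBIT − I) = R$33,642,744.00 ÷ R$12,416,644.00 = 2.7095.

2.71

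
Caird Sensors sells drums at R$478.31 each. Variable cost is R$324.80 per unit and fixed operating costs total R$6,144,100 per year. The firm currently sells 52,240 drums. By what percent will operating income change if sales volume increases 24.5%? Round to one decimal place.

Total contribution margin = 52,240 × R$153.51 = R$8,019,362.40.
EBIT = R$8,019,362.40 − R$6,144,100 = R$1,875,262.40.
DOL = contribution ÷ EBIT = R$8,019,362.40 ÷ R$1,875,262.40 = 4.2764.
Operating income changes by 4.2764 × +24.5% = +104.8%.

+104.8%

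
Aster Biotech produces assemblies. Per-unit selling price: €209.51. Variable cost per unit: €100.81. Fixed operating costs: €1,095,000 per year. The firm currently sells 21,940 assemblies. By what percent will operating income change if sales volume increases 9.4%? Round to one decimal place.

+17.4%

At 21,940 units, contribution = 21,940 × €108.70 = €2,384,878.00.
Subtracting fixed costs: EBIT = €2,384,878.00 − €1,095,000 = €1,289,878.00.
DOL = contribution ÷ EBIT = €2,384,878.00 ÷ €1,289,878.00 = 1.8489.
So EBIT moves 1.8489 × (+9.4%) = +17.4%.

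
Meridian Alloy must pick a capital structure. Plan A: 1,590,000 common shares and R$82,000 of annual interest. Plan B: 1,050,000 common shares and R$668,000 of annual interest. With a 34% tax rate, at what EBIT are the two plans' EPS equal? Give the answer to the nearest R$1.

R$1,807,444

At indifference, (EBIT − 82,000)(1 − t)/1,590,000 = (EBIT − 668,000)(1 − t)/1,050,000.
The (1 − t) factor cancels: (EBIT − 82,000) × 1,050,000 = (EBIT − 668,000) × 1,590,000.
EBIT × (1,590,000 − 1,050,000) = 668,000 × 1,590,000 − 82,000 × 1,050,000 = 976,020,000,000, so EBIT = 976,020,000,000 ÷ 540,000 = 1,807,444.44.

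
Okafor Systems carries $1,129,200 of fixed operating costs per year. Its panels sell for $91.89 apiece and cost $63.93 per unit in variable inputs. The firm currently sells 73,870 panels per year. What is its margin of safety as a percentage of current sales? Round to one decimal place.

45.3%

Unit CM = price − variable cost = $91.89 − $63.93 = $27.96. Break-even units = $1,129,200 ÷ $27.96 = 40,386.27; break-even revenue = 40,386.27 × $91.89 = $3,711,093.99.
Actual sales revenue = 73,870 × $91.89 = $6,787,914.30.
Margin of safety = ($6,787,914.30 − $3,711,093.99) ÷ $6,787,914.30 = 45.3%.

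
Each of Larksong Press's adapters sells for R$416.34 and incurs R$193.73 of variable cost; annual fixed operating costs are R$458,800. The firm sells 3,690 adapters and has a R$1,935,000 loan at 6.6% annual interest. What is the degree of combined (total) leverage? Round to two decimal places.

3.50

At 3,690 units, contribution = 3,690 × R$222.61 = R$821,430.90.
Subtracting fixed costs: EBIT = R$821,430.90 − R$458,800 = R$362,630.90. Interest = R$127,710.00.
DOL = R$821,430.90 ÷ R$362,630.90 = 2.2652; DFL = R$362,630.90 ÷ R$234,920.90 = 1.5436.
DCL = DOL × DFL = 2.2652 × 1.5436 = 3.4966.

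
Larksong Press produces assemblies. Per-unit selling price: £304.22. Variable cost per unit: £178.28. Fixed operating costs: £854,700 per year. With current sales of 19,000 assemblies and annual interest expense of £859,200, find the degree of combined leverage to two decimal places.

3.52

At 19,000 units, contribution = 19,000 × £125.94 = £2,392,860.00.
Subtracting fixed costs: EBIT = £2,392,860.00 − £854,700 = £1,538,160.00. Interest = £859,200.00, so EBIT − I = £678,960.00.
Degree of total leverage = total CM / (EBIT − interest) = £2,392,860.00 / £678,960.00 = 3.5243.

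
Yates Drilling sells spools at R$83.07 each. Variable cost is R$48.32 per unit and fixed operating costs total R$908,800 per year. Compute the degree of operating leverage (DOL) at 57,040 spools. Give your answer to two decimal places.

1.85

Contribution at this volume is 57,040 × R$34.75 = R$1,982,140.00.
EBIT = R$1,982,140.00 − R$908,800 = R$1,073,340.00.
Degree of operating leverage = R$1,982,140.00 / R$1,073,340.00 = 1.8467.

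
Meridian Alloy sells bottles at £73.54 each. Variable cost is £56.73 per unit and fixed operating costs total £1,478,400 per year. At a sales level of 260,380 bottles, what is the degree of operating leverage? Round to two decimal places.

1.51

Contribution at this volume is 260,380 × £16.81 = £4,376,987.80.
EBIT = £4,376,987.80 − £1,478,400 = £2,898,587.80.
DOL = contribution ÷ EBIT = £4,376,987.80 ÷ £2,898,587.80 = 1.5100.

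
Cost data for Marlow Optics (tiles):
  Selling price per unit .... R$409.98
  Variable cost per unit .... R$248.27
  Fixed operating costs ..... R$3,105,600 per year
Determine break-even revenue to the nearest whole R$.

CM per unit = R$409.98 − R$248.27 = R$161.71; CM ratio = R$161.71 / R$409.98 = 0.3944.
Break-even revenue = fixed costs × price ÷ CM = R$3,105,600 × R$409.98 ÷ R$161.71 = R$7,873,563.

R$7,873,563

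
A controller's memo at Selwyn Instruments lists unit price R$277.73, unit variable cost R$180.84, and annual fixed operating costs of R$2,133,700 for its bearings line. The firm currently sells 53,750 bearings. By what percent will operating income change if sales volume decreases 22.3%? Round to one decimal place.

-37.8%

Contribution at this volume is 53,750 × R$96.89 = R$5,207,837.50.
Operating income = contribution − fixed costs = R$5,207,837.50 − R$2,133,700 = R$3,074,137.50.
Degree of operating leverage = R$5,207,837.50 / R$3,074,137.50 = 1.6941.
%ΔEBIT = DOL × %ΔSales = 1.6941 × -22.3% = -37.8%.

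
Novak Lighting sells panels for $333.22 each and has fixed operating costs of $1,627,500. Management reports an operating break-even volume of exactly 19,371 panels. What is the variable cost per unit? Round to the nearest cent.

$249.20

Contribution per unit must be FC / Q = $1,627,500 / 19,371 = $84.0173.
Hence VC = price − CM = $333.22 − $84.0173 = $249.20.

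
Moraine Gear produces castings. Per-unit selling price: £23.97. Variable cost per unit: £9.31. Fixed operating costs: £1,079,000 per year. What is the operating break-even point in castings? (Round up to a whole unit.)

Each unit contributes £23.97 − £9.31 = £14.66.
Units to break even: £1,079,000 ÷ £14.66 = 73,601.64, rounded up to 73,602.

73,602 castings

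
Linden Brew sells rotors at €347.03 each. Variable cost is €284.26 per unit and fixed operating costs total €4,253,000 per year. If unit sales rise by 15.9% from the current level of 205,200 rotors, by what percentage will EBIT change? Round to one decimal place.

Contribution at this volume is 205,200 × €62.77 = €12,880,404.00.
EBIT = €12,880,404.00 − €4,253,000 = €8,627,404.00.
So DOL = total CM / EBIT = €12,880,404.00 / €8,627,404.00 = 1.4930.
So EBIT moves 1.4930 × (+15.9%) = +23.7%.

+23.7%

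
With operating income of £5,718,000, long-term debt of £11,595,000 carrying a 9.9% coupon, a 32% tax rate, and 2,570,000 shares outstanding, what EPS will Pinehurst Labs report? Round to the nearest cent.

Interest = £1,147,905.00, so EBT = £5,718,000 − £1,147,905.00 = £4,570,095.00.
Net income = £4,570,095.00 × (1 − 0.32) = £3,107,664.60.
EPS = £3,107,664.60 ÷ 2,570,000 = £1.21.

£1.21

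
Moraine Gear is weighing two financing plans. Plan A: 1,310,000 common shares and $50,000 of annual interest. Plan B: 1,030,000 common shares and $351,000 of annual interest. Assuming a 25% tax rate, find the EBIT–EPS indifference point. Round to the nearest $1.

Set EPS_A = EPS_B: (EBIT − $50,000)(1 − 0.25) ÷ 1,310,000 = (EBIT − $351,000)(1 − 0.25) ÷ 1,030,000.
Cancelling (1 − t) and cross-multiplying: 1,030,000·(EBIT − 50,000) = 1,310,000·(EBIT − 351,000).
Solving, EBIT = (351,000·1,310,000 − 50,000·1,030,000) / (1,310,000 − 1,030,000) = 408,310,000,000 / 280,000 = 1,458,250.00.

$1,458,250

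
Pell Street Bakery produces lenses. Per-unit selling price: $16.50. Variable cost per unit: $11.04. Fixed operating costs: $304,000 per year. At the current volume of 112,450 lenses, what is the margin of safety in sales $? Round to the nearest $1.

$936,744

Contribution margin per unit = $16.50 − $11.04 = $5.46. Break-even units = $304,000 ÷ $5.46 = 55,677.66; break-even revenue = 55,677.66 × $16.50 = $918,681.32.
Current sales = 112,450 × $16.50 = $1,855,425.00.
Margin of safety = $1,855,425.00 − $918,681.32 = $936,744.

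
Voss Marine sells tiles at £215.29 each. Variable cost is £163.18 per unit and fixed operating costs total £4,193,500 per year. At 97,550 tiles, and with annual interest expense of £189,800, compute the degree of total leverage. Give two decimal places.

At 97,550 units, contribution = 97,550 × £52.11 = £5,083,330.50.
Subtracting fixed costs: EBIT = £5,083,330.50 − £4,193,500 = £889,830.50. Interest = £189,800.00.
DOL = £5,083,330.50 ÷ £889,830.50 = 5.7127; DFL = £889,830.50 ÷ £700,030.50 = 1.2711.
DCL = DOL × DFL = 5.7127 × 1.2711 = 7.2614.

7.26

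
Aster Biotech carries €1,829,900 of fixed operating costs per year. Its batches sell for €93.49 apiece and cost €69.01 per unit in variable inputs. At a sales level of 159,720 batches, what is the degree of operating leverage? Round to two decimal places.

1.88

Total contribution margin = 159,720 × €24.48 = €3,909,945.60.
EBIT = €3,909,945.60 − €1,829,900 = €2,080,045.60.
So DOL = total CM / EBIT = €3,909,945.60 / €2,080,045.60 = 1.8797.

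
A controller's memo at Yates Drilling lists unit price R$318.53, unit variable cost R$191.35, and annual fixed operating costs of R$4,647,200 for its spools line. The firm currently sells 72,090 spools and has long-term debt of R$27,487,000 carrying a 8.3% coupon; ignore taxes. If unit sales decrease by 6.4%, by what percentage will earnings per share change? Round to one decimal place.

Total contribution margin = 72,090 × R$127.18 = R$9,168,406.20.
Subtracting fixed costs: EBIT = R$9,168,406.20 − R$4,647,200 = R$4,521,206.20.
Interest = R$2,281,421.00, so EBIT − I = R$2,239,785.20.
Degree of combined leverage = contribution ÷ (EBIT − I) = R$9,168,406.20 ÷ R$2,239,785.20 = 4.0934.
%ΔEPS = DCL × %ΔSales = 4.0934 × -6.4% = -26.2%.

-26.2%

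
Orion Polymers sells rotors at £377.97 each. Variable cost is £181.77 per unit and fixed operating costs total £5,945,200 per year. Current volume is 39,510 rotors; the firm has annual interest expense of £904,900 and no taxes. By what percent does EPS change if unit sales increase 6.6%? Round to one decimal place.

+56.7%

At 39,510 units, contribution = 39,510 × £196.20 = £7,751,862.00.
Operating income = contribution − fixed costs = £7,751,862.00 − £5,945,200 = £1,806,662.00.
Interest = £904,900.00, so EBIT − I = £901,762.00.
Degree of combined leverage = contribution ÷ (EBIT − I) = £7,751,862.00 ÷ £901,762.00 = 8.5964.
EPS therefore changes by 8.5964 × (+6.6%) = +56.7%.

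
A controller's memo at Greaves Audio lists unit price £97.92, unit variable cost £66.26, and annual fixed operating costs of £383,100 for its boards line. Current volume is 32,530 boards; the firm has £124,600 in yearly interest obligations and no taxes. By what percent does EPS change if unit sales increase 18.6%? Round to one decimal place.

At 32,530 units, contribution = 32,530 × £31.66 = £1,029,899.80.
Operating income = contribution − fixed costs = £1,029,899.80 − £383,100 = £646,799.80.
Interest = £124,600.00, so EBIT − I = £522,199.80.
DCL = total CM / (EBIT − I) = £1,029,899.80 / £522,199.80 = 1.9722.
EPS therefore changes by 1.9722 × (+18.6%) = +36.7%.

+36.7%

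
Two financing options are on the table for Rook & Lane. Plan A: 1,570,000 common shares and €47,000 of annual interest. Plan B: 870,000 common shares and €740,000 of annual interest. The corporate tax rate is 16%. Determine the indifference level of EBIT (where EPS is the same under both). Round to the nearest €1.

At indifference, (EBIT − 47,000)(1 − t)/1,570,000 = (EBIT − 740,000)(1 − t)/870,000.
The (1 − t) factor cancels: (EBIT − 47,000) × 870,000 = (EBIT − 740,000) × 1,570,000.
EBIT × (1,570,000 − 870,000) = 740,000 × 1,570,000 − 47,000 × 870,000 = 1,120,910,000,000, so EBIT = 1,120,910,000,000 ÷ 700,000 = 1,601,300.00.

€1,601,300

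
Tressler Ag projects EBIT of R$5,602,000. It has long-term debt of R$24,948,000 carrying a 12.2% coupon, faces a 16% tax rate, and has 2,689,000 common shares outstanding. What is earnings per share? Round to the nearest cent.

Pre-tax income = R$5,602,000 − R$3,043,656.00 = R$2,558,344.00.
After tax at 16%: net income = R$2,558,344.00 × 0.84 = R$2,149,008.96.
Per share: R$2,149,008.96 / 2,689,000 shares = R$0.80.

R$0.80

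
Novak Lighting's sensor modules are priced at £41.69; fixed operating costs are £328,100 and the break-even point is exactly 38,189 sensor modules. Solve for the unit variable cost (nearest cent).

£33.10

Contribution per unit must be FC / Q = £328,100 / 38,189 = £8.5915.
Hence VC = price − CM = £41.69 − £8.5915 = £33.10.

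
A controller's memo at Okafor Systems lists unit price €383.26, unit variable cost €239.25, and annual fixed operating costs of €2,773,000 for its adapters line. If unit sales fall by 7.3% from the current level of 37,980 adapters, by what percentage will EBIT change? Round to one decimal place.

Contribution at this volume is 37,980 × €144.01 = €5,469,499.80.
EBIT = €5,469,499.80 − €2,773,000 = €2,696,499.80.
So DOL = total CM / EBIT = €5,469,499.80 / €2,696,499.80 = 2.0284.
%ΔEBIT = DOL × %ΔSales = 2.0284 × -7.3% = -14.8%.

-14.8%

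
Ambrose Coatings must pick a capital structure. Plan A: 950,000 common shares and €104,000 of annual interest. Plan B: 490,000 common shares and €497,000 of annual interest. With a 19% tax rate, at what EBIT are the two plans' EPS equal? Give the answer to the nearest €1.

At indifference, (EBIT − 104,000)(1 − t)/950,000 = (EBIT − 497,000)(1 − t)/490,000.
The (1 − t) factor cancels: (EBIT − 104,000) × 490,000 = (EBIT − 497,000) × 950,000.
Solving, EBIT = (497,000·950,000 − 104,000·490,000) / (950,000 − 490,000) = 421,190,000,000 / 460,000 = 915,630.43.

€915,630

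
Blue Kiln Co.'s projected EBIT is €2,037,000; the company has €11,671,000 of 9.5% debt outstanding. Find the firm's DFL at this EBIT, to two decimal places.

2.19

Annual interest charges come to €1,108,745.00.
DFL = EBIT ÷ (EBIT − I) = €2,037,000 ÷ (€2,037,000 − €1,108,745.00) = €2,037,000 ÷ €928,255.00 = 2.1944.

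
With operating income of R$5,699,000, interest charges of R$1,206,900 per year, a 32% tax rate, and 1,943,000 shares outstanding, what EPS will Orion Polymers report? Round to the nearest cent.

R$1.57

Interest = R$1,206,900.00, so EBT = R$5,699,000 − R$1,206,900.00 = R$4,492,100.00.
After tax at 32%: net income = R$4,492,100.00 × 0.68 = R$3,054,628.00.
EPS = R$3,054,628.00 ÷ 1,943,000 = R$1.57.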